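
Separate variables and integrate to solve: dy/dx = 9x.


Integrate both sides with respect to x: y = ∫ 9x dx = (9/2)x^2 + C.


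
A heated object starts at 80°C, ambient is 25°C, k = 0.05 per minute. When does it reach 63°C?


From T(t) = T_a + (T₀ - T_a)e^(-kt), set T(t) = 63:
(63 - 25) / (80 - 25) = e^(-0.05t), so t = -ln(0.691)/0.05 ≈ 7.4 minutes.


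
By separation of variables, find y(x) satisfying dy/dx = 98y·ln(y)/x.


Separate: dy/[y ln(y)] = 98 dx/x.
Substitute u = ln(y): du/u = 98 dx/x.
Integrate: ln|ln(y)| = 98ln|x| + C₀, hence ln(y) = C·x^98.


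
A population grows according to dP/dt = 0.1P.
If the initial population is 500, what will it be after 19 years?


The ODE dP/dt = 0.1P has solution P(t) = P(0)e^(0.1t).
Substitute P(0) = 500 and t = 19: P(19) = 500 e^(1.90) ≈ 3343.


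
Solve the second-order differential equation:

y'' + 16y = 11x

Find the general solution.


Homogeneous: r² + 16 = 0 ⇒ r = ±4i, y_h = C₁cos(4x) + C₂sin(4x).
Polynomial forcing; try y_p = Ax + B. Then y_p'' + 16 y_p = 16(Ax + B) = 11x, so B = 0 and A = 11/16.
General solution: y = C₁cos(4x) + C₂sin(4x) + (11/16)x.


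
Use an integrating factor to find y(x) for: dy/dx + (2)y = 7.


P(x) = 2, Q(x) = 7; integrating factor μ = e^(2x).
(μ y)' = 7e^(2x) ⇒ μ y = (7/2)e^(2x) + C.
Divide by μ: y = 7/2 + Ce^(-2x).


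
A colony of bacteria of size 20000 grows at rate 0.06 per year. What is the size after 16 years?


The ODE dP/dt = 0.06P has solution P(t) = P(0)e^(0.06t).
Substitute P(0) = 20000 and t = 16: P(16) = 20000 e^(0.96) ≈ 52234.


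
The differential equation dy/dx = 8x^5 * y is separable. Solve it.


Separate variables: dy/y = 8x^5 dx.
Integrate: ln|y| = (4/3)x^6 + C₀.
Exponentiate: y = Ce^((4/3)x^6).


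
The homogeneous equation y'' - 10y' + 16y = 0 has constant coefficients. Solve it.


Characteristic equation: r² - 10r + 16 = 0.
Factor: (r - 8)(r - 2) = 0 ⇒ r = 8, 2 (distinct real).
General solution: y = C₁e^(8x) + C₂e^(2x).


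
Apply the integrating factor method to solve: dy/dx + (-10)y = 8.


P(x) = -10 ⇒ μ = e^(-10x).
(μ y)' = 8e^(-10x) ⇒ μ y = -(4/5)e^(-10x) + C.
Divide by μ: y = -4/5 + Ce^(10x).


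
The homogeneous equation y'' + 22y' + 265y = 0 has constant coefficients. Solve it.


Characteristic equation: r² + 22r + 265 = 0.
Discriminant is negative; roots r = -11 ± 12i (complex conjugate pair).
General solution uses e^(α x)(C₁ cos(β x) + C₂ sin(β x)): y = e^(-11x)(C₁cos(12x) + C₂sin(12x)).


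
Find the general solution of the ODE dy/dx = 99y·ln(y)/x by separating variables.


Separate: dy/[y ln(y)] = 99 dx/x.
Substitute u = ln(y): du/u = 99 dx/x.
Integrate: ln|ln(y)| = 99ln|x| + C₀, hence ln(y) = C·x^99.


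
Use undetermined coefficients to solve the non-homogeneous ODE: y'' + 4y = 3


Homogeneous part: r² + 4 = 0 ⇒ r = ±2i, so y_h = C₁cos(2x) + C₂sin(2x).
Try constant y_p = A; plug in: 4A = 3 ⇒ A = 3/4.
General solution: y = C₁cos(2x) + C₂sin(2x) + 3/4.


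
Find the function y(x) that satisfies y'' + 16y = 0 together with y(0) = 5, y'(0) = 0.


Characteristic roots of r² + 16 = 0 are ±4i, so y = C₁cos(4x) + C₂sin(4x).
Apply y(0) = 5: C₁ = 5. Differentiate and apply y'(0) = 0: 4·C₂ = 0, so C₂ = 0.
Particular solution: y = 5cos(4x).


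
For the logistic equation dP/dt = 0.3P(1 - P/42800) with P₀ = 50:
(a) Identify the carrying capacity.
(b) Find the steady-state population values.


Logistic ODE dP/dt = 0.3P(1 - P/42800) has equilibria where dP/dt = 0, i.e. P = 0 or P = 42800.
The coefficient (1 - P/K) = 0 when P = K, identifying K = 42800 as the carrying capacity.
(a) K = 42800; (b) equilibria P = 0 and P = 42800.


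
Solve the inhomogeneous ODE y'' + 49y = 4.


Homogeneous part: r² + 49 = 0 ⇒ r = ±7i, so y_h = C₁cos(7x) + C₂sin(7x).
Try constant y_p = A; plug in: 49A = 4 ⇒ A = 4/49.
General solution: y = C₁cos(7x) + C₂sin(7x) + 4/49.


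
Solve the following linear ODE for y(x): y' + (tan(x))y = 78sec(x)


P(x) = tan(x) ⇒ μ = e^(∫tan(x)dx) = sec(x).
(sec(x) y)' = 78sec²(x) ⇒ sec(x) y = 78tan(x) + C.
Multiply by cos(x): y = 78sin(x) + C·cos(x).


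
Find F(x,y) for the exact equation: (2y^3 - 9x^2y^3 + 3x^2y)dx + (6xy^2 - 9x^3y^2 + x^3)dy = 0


Check exactness: ∂M/∂y = 6y^2 - 27x^2y^2 + 3x^2 and ∂N/∂x = 6y^2 - 27x^2y^2 + 3x^2; equal, so the equation is exact.
Integrate M with respect to x (treating y as constant): ∫M dx = 2xy^3 - 3x^3y^3 + x^3y + h(y).
Differentiate w.r.t. y and set equal to N: all terms match, so h'(y) = 0 and h is a constant absorbed into C.
General solution: 2xy^3 - 3x^3y^3 + x^3y = C.


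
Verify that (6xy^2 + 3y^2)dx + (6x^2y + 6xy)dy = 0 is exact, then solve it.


Check exactness: ∂M/∂y = 12xy + 6y and ∂N/∂x = 12xy + 6y; equal, so the equation is exact.
Integrate M with respect to x (treating y as constant): ∫M dx = 3x^2y^2 + 3xy^2 + h(y).
Differentiate w.r.t. y and set equal to N: all terms match, so h'(y) = 0 and h is a constant absorbed into C.
General solution: 3x^2y^2 + 3xy^2 = C.


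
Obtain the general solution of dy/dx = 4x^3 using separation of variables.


Integrate both sides with respect to x: y = ∫ 4x^3 dx = x^4 + C.


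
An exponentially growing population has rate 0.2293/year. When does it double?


Exponential growth: P(t) = P₀ e^(0.2293t). Set P(t)/P₀ = 2: e^(0.2293t) = 2.
Solve: t = ln(2)/0.2293 ≈ 3.02 years.


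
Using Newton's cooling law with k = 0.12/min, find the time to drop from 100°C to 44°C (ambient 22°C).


From T(t) = T_a + (T₀ - T_a)e^(-kt), set T(t) = 44:
(44 - 22) / (100 - 22) = e^(-0.12t), so t = -ln(0.282)/0.12 ≈ 10.5 minutes.


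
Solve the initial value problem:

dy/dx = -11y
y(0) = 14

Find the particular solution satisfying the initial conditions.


General solution of y' = -11y is y = Ce^(-11x).
Apply y(0) = 14: C = 14.
Particular solution: y = 14e^(-11x).


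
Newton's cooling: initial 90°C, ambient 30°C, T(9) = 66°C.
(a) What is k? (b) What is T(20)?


Newton's law: T(t) = T_a + (T₀ - T_a)e^(-kt).
(a) Use T(9) = 66: (66 - 30)/(90 - 30) = e^(-k·9), so k = -ln(0.600)/9 ≈ 0.0568.
(b) Apply k to t = 20: T(20) = 30 + (60)e^(-1.135) ≈ 49.3°C.


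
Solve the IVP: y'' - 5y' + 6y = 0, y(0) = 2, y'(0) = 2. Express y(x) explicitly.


Characteristic roots of r² - 5r + 6 = 0 are 3, 2.
General solution y = c₁ e^(3x) + c₂ e^(2x).
Apply y(0) = 2: c₁ + c₂ = 2. Apply y'(0) = 2: 3 c₁ + 2 c₂ = 2.
Solve: c₁ = -2, c₂ = 4.
Particular solution: y = -2e^(3x) + 4e^(2x).


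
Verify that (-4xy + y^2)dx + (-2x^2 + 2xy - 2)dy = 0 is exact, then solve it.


Check exactness: ∂M/∂y = -4x + 2y and ∂N/∂x = -4x + 2y; equal, so the equation is exact.
Integrate M with respect to x (treating y as constant): ∫M dx = -2x^2y + xy^2 + h(y).
Differentiate w.r.t. y and set equal to N: the x-dependent terms already match, leaving h'(y) = -2. Integrate: h(y) = -2y.
So F(x,y) = -2x^2y + xy^2 - 2y.
General solution: -2x^2y + xy^2 - 2y = C.


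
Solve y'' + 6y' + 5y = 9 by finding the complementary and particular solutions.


Characteristic roots of r² + 6r + 5 = 0 are -1, -5.
y_h = C₁e^(-x) + C₂e^(-5x).
Constant forcing; try y_p = A. Then 5A = 9 ⇒ A = 9/5.
General solution: y = C₁e^(-x) + C₂e^(-5x) + 9/5.


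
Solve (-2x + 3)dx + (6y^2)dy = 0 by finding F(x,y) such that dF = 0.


Check exactness: ∂M/∂y = 0 and ∂N/∂x = 0; equal, so the equation is exact.
Integrate M with respect to x (treating y as constant): ∫M dx = -x^2 + 3x + h(y).
Differentiate w.r.t. y and set equal to N: the x-dependent terms already match, leaving h'(y) = 6y^2. Integrate: h(y) = 2y^3.
So F(x,y) = -x^2 + 3x + 2y^3.
General solution: -x^2 + 3x + 2y^3 = C.


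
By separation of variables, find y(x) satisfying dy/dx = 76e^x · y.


Separate variables: dy/y = 76e^x dx.
Integrate: ln|y| = 76e^x + C₀.
Exponentiate: y = Ce^(76e^x).


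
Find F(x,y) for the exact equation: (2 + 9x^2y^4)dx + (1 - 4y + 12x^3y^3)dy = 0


Check exactness: ∂M/∂y = 36x^2y^3 and ∂N/∂x = 36x^2y^3; equal, so the equation is exact.
Integrate M with respect to x (treating y as constant): ∫M dx = 2x + 3x^3y^4 + h(y).
Differentiate w.r.t. y and set equal to N: the x-dependent terms already match, leaving h'(y) = 1 - 4y. Integrate: h(y) = y - 2y^2.
So F(x,y) = y - 2y^2 + 2x + 3x^3y^4.
General solution: y - 2y^2 + 2x + 3x^3y^4 = C.


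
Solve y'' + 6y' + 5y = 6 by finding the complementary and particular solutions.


Characteristic roots of r² + 6r + 5 = 0 are -5, -1.
y_h = C₁e^(-5x) + C₂e^(-x).
Constant forcing; try y_p = A. Then 5A = 6 ⇒ A = 6/5.
General solution: y = C₁e^(-5x) + C₂e^(-x) + 6/5.


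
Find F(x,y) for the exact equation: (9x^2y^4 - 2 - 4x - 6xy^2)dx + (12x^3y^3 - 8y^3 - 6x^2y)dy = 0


Check exactness: ∂M/∂y = 36x^2y^3 - 12xy and ∂N/∂x = 36x^2y^3 - 12xy; equal, so the equation is exact.
Integrate M with respect to x (treating y as constant): ∫M dx = 3x^3y^4 - 2x - 2x^2 - 3x^2y^2 + h(y).
Differentiate w.r.t. y and set equal to N: the x-dependent terms already match, leaving h'(y) = -8y^3. Integrate: h(y) = -2y^4.
So F(x,y) = 3x^3y^4 - 2y^4 - 2x - 2x^2 - 3x^2y^2.
General solution: 3x^3y^4 - 2y^4 - 2x - 2x^2 - 3x^2y^2 = C.


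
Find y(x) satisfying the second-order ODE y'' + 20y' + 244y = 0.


Characteristic equation: r² + 20r + 244 = 0.
Discriminant is negative; roots r = -10 ± 12i (complex conjugate pair).
General solution uses e^(α x)(C₁ cos(β x) + C₂ sin(β x)): y = e^(-10x)(C₁cos(12x) + C₂sin(12x)).


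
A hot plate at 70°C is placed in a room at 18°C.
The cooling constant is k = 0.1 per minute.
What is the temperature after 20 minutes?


Newton's law: dT/dt = -k(T - T_a) has solution T(t) = T_a + (T₀ - T_a)e^(-kt).
Plug in T_a = 18, T₀ = 70, k = 0.1, t = 20: T(20) = 18 + (52)e^(-2.00) ≈ 25.0°C.


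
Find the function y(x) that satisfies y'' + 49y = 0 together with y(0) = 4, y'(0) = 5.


Characteristic roots of r² + 49 = 0 are ±7i, so y = C₁cos(7x) + C₂sin(7x).
Apply y(0) = 4: C₁ = 4. Differentiate and apply y'(0) = 5: 7·C₂ = 5, so C₂ = 5/7.
Particular solution: y = 4cos(7x) + (5/7)sin(7x).


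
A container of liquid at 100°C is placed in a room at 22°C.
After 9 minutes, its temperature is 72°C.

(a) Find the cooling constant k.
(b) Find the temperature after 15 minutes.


Newton's law: T(t) = T_a + (T₀ - T_a)e^(-kt).
(a) Use T(9) = 72: (72 - 22)/(100 - 22) = e^(-k·9), so k = -ln(0.641)/9 ≈ 0.0494.
(b) Apply k to t = 15: T(15) = 22 + (78)e^(-0.741) ≈ 59.2°C.


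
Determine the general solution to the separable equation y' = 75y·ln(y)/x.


Separate: dy/[y ln(y)] = 75 dx/x.
Substitute u = ln(y): du/u = 75 dx/x.
Integrate: ln|ln(y)| = 75ln|x| + C₀, hence ln(y) = C·x^75.


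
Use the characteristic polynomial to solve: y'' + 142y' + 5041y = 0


Characteristic equation: r² + 142r + 5041 = 0, i.e. (r + 71)² = 0.
Repeated root r = -71; include an x factor for the second linearly independent solution.
General solution: y = (C₁ + C₂x)e^(-71x).


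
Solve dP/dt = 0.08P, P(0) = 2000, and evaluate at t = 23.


The ODE dP/dt = 0.08P has solution P(t) = P(0)e^(0.08t).
Substitute P(0) = 2000 and t = 23: P(23) = 2000 e^(1.84) ≈ 12593.


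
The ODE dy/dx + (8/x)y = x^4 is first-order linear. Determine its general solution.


P(x) = 8/x ⇒ μ = x^8.
(x^8 y)' = x^8·x^4 = x^12.
Integrate: x^8 y = x^13/(13) + C.
Solve for y: y = (1/13)x^5 + C/x^8.


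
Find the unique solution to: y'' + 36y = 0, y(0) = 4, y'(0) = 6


Characteristic roots of r² + 36 = 0 are ±6i, so y = C₁cos(6x) + C₂sin(6x).
Apply y(0) = 4: C₁ = 4. Differentiate and apply y'(0) = 6: 6·C₂ = 6, so C₂ = 1.
Particular solution: y = 4cos(6x) + sin(6x).


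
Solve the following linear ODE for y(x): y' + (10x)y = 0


P(x) = 10x ⇒ μ = e^(5x²).
Q(x) = 0 so μ y is constant: y = Ce^(-5x²).


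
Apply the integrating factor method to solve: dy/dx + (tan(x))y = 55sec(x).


P(x) = tan(x) ⇒ μ = e^(∫tan(x)dx) = sec(x).
(sec(x) y)' = 55sec²(x) ⇒ sec(x) y = 55tan(x) + C.
Multiply by cos(x): y = 55sin(x) + C·cos(x).


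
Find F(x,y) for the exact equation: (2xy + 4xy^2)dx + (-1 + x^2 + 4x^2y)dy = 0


Check exactness: ∂M/∂y = 2x + 8xy and ∂N/∂x = 2x + 8xy; equal, so the equation is exact.
Integrate M with respect to x (treating y as constant): ∫M dx = x^2y + 2x^2y^2 + h(y).
Differentiate w.r.t. y and set equal to N: the x-dependent terms already match, leaving h'(y) = -1. Integrate: h(y) = -y.
So F(x,y) = -y + x^2y + 2x^2y^2.
General solution: -y + x^2y + 2x^2y^2 = C.


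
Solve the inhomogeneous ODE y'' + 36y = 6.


Homogeneous part: r² + 36 = 0 ⇒ r = ±6i, so y_h = C₁cos(6x) + C₂sin(6x).
Try constant y_p = A; plug in: 36A = 6 ⇒ A = 1/6.
General solution: y = C₁cos(6x) + C₂sin(6x) + 1/6.


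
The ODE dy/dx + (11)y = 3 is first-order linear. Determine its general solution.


P(x) = 11, Q(x) = 3; integrating factor μ = e^(11x).
(μ y)' = 3e^(11x) ⇒ μ y = (3/11)e^(11x) + C.
Divide by μ: y = 3/11 + Ce^(-11x).


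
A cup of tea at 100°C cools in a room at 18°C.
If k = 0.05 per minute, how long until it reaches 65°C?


From T(t) = T_a + (T₀ - T_a)e^(-kt), set T(t) = 65:
(65 - 18) / (100 - 18) = e^(-0.05t), so t = -ln(0.573)/0.05 ≈ 11.1 minutes.


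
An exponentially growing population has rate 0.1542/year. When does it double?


Exponential growth: P(t) = P₀ e^(0.1542t). Set P(t)/P₀ = 2: e^(0.1542t) = 2.
Solve: t = ln(2)/0.1542 ≈ 4.50 years.


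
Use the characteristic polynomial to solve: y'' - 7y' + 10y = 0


Characteristic equation: r² - 7r + 10 = 0.
Factor: (r - 2)(r - 5) = 0 ⇒ r = 2, 5 (distinct real).
General solution: y = C₁e^(2x) + C₂e^(5x).


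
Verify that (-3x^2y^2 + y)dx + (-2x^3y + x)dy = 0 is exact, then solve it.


Check exactness: ∂M/∂y = -6x^2y + 1 and ∂N/∂x = -6x^2y + 1; equal, so the equation is exact.
Integrate M with respect to x (treating y as constant): ∫M dx = -x^3y^2 + xy + h(y).
Differentiate w.r.t. y and set equal to N: all terms match, so h'(y) = 0 and h is a constant absorbed into C.
General solution: -x^3y^2 + xy = C.


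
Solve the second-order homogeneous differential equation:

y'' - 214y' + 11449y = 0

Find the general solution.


Characteristic equation: r² - 214r + 11449 = 0, i.e. (r - 107)² = 0.
Repeated root r = 107; include an x factor for the second linearly independent solution.
General solution: y = (C₁ + C₂x)e^(107x).


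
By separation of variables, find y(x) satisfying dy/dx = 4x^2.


Integrate both sides with respect to x: y = ∫ 4x^2 dx = (4/3)x^3 + C.


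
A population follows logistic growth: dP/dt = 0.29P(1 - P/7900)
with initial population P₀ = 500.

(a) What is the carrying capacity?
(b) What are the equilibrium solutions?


Logistic ODE dP/dt = 0.29P(1 - P/7900) has equilibria where dP/dt = 0, i.e. P = 0 or P = 7900.
The coefficient (1 - P/K) = 0 when P = K, identifying K = 7900 as the carrying capacity.
(a) K = 7900; (b) equilibria P = 0 and P = 7900.


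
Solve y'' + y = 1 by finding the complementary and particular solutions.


Homogeneous part: r² + 1 = 0 ⇒ r = ±1i, so y_h = C₁cos(x) + C₂sin(x).
Try constant y_p = A; plug in: 1A = 1 ⇒ A = 1.
General solution: y = C₁cos(x) + C₂sin(x) + 1.


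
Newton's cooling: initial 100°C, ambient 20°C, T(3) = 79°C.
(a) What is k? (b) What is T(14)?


Newton's law: T(t) = T_a + (T₀ - T_a)e^(-kt).
(a) Use T(3) = 79: (79 - 20)/(100 - 20) = e^(-k·3), so k = -ln(0.738)/3 ≈ 0.1015.
(b) Apply k to t = 14: T(14) = 20 + (80)e^(-1.421) ≈ 39.3°C.


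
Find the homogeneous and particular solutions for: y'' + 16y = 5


Homogeneous part: r² + 16 = 0 ⇒ r = ±4i, so y_h = C₁cos(4x) + C₂sin(4x).
Try constant y_p = A; plug in: 16A = 5 ⇒ A = 5/16.
General solution: y = C₁cos(4x) + C₂sin(4x) + 5/16.


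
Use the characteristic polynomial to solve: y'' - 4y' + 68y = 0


Characteristic equation: r² - 4r + 68 = 0.
Discriminant is negative; roots r = 2 ± 8i (complex conjugate pair).
General solution uses e^(α x)(C₁ cos(β x) + C₂ sin(β x)): y = e^(2x)(C₁cos(8x) + C₂sin(8x)).


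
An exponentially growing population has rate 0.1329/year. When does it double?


Exponential growth: P(t) = P₀ e^(0.1329t). Set P(t)/P₀ = 2: e^(0.1329t) = 2.
Solve: t = ln(2)/0.1329 ≈ 5.22 years.


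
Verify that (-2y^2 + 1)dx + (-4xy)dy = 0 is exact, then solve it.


Check exactness: ∂M/∂y = -4y and ∂N/∂x = -4y; equal, so the equation is exact.
Integrate M with respect to x (treating y as constant): ∫M dx = -2xy^2 + x + h(y).
Differentiate w.r.t. y and set equal to N: all terms match, so h'(y) = 0 and h is a constant absorbed into C.
General solution: -2xy^2 + x = C.


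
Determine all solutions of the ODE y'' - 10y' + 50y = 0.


Characteristic equation: r² - 10r + 50 = 0.
Discriminant is negative; roots r = 5 ± 5i (complex conjugate pair).
General solution uses e^(α x)(C₁ cos(β x) + C₂ sin(β x)): y = e^(5x)(C₁cos(5x) + C₂sin(5x)).


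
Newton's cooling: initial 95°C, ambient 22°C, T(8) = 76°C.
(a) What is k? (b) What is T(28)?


Newton's law: T(t) = T_a + (T₀ - T_a)e^(-kt).
(a) Use T(8) = 76: (76 - 22)/(95 - 22) = e^(-k·8), so k = -ln(0.740)/8 ≈ 0.0377.
(b) Apply k to t = 28: T(28) = 22 + (73)e^(-1.055) ≈ 47.4°C.


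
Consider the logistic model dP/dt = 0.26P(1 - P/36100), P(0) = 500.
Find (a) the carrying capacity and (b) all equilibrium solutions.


Logistic ODE dP/dt = 0.26P(1 - P/36100) has equilibria where dP/dt = 0, i.e. P = 0 or P = 36100.
The coefficient (1 - P/K) = 0 when P = K, identifying K = 36100 as the carrying capacity.
(a) K = 36100; (b) equilibria P = 0 and P = 36100.


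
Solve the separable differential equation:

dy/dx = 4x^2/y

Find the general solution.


Separate variables: y dy = 4x^2 dx.
Integrate both sides: y²/2 = (4/3)x^3 + C₀.
Multiply by 2: y² = (8/3)x^3 + C.


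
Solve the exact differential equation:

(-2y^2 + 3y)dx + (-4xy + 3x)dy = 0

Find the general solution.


Check exactness: ∂M/∂y = -4y + 3 and ∂N/∂x = -4y + 3; equal, so the equation is exact.
Integrate M with respect to x (treating y as constant): ∫M dx = -2xy^2 + 3xy + h(y).
Differentiate w.r.t. y and set equal to N: all terms match, so h'(y) = 0 and h is a constant absorbed into C.
General solution: -2xy^2 + 3xy = C.


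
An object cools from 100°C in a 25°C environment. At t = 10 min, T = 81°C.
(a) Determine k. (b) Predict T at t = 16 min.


Newton's law: T(t) = T_a + (T₀ - T_a)e^(-kt).
(a) Use T(10) = 81: (81 - 25)/(100 - 25) = e^(-k·10), so k = -ln(0.747)/10 ≈ 0.0292.
(b) Apply k to t = 16: T(16) = 25 + (75)e^(-0.467) ≈ 72.0°C.


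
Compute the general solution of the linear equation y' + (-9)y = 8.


P(x) = -9 ⇒ μ = e^(-9x).
(μ y)' = 8e^(-9x) ⇒ μ y = -(8/9)e^(-9x) + C.
Divide by μ: y = -8/9 + Ce^(9x).


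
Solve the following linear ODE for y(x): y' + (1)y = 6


P(x) = 1, Q(x) = 6; integrating factor μ = e^(x).
(μ y)' = 6e^(x) ⇒ μ y = 6e^(x) + C.
Divide by μ: y = 6 + Ce^(-x).


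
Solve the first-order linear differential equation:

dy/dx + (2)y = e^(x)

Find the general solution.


P(x) = 2 ⇒ μ = e^(2x).
(μ y)' = e^(3x) ⇒ μ y = e^(3x)/3 + C.
Divide by μ: y = (1/3)e^(x) + Ce^(-2x).


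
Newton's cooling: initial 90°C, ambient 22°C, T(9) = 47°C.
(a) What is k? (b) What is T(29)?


Newton's law: T(t) = T_a + (T₀ - T_a)e^(-kt).
(a) Use T(9) = 47: (47 - 22)/(90 - 22) = e^(-k·9), so k = -ln(0.368)/9 ≈ 0.1112.
(b) Apply k to t = 29: T(29) = 22 + (68)e^(-3.224) ≈ 24.7°C.


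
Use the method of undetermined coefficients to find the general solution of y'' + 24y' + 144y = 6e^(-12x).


Characteristic polynomial (r + 12)² = 0; repeated root r = -12.
y_h = (C₁ + C₂x)e^(-12x). Forcing matches the repeated root (resonance), so try y_p = Ax² e^(-12x).
Substitute and solve for A: 2A = 6, so A = 3.
General solution: y = (C₁ + C₂x + 3x²)e^(-12x).


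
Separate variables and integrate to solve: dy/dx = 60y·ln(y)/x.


Separate: dy/[y ln(y)] = 60 dx/x.
Substitute u = ln(y): du/u = 60 dx/x.
Integrate: ln|ln(y)| = 60ln|x| + C₀, hence ln(y) = C·x^60.


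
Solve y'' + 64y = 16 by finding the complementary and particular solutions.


Homogeneous part: r² + 64 = 0 ⇒ r = ±8i, so y_h = C₁cos(8x) + C₂sin(8x).
Try constant y_p = A; plug in: 64A = 16 ⇒ A = 1/4.
General solution: y = C₁cos(8x) + C₂sin(8x) + 1/4.


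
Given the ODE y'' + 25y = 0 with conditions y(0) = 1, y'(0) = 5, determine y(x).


Characteristic roots of r² + 25 = 0 are ±5i, so y = C₁cos(5x) + C₂sin(5x).
Apply y(0) = 1: C₁ = 1. Differentiate and apply y'(0) = 5: 5·C₂ = 5, so C₂ = 1.
Particular solution: y = cos(5x) + sin(5x).


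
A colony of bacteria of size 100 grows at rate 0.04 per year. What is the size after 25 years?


The ODE dP/dt = 0.04P has solution P(t) = P(0)e^(0.04t).
Substitute P(0) = 100 and t = 25: P(25) = 100 e^(1.00) ≈ 272.


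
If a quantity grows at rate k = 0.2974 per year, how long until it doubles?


Exponential growth: P(t) = P₀ e^(0.2974t). Set P(t)/P₀ = 2: e^(0.2974t) = 2.
Solve: t = ln(2)/0.2974 ≈ 2.33 years.


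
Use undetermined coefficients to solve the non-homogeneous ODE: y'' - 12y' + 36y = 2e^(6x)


Characteristic polynomial (r - 6)² = 0; repeated root r = 6.
y_h = (C₁ + C₂x)e^(6x). Forcing matches the repeated root (resonance), so try y_p = Ax² e^(6x).
Substitute and solve for A: 2A = 2, so A = 1.
General solution: y = (C₁ + C₂x + x²)e^(6x).


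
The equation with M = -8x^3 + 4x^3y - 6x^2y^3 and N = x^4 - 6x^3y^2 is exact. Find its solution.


Check exactness: ∂M/∂y = 4x^3 - 18x^2y^2 and ∂N/∂x = 4x^3 - 18x^2y^2; equal, so the equation is exact.
Integrate M with respect to x (treating y as constant): ∫M dx = -2x^4 + x^4y - 2x^3y^3 + h(y).
Differentiate w.r.t. y and set equal to N: all terms match, so h'(y) = 0 and h is a constant absorbed into C.
General solution: -2x^4 + x^4y - 2x^3y^3 = C.


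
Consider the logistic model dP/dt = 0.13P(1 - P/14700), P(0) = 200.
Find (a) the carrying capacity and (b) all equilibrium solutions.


Logistic ODE dP/dt = 0.13P(1 - P/14700) has equilibria where dP/dt = 0, i.e. P = 0 or P = 14700.
The coefficient (1 - P/K) = 0 when P = K, identifying K = 14700 as the carrying capacity.
(a) K = 14700; (b) equilibria P = 0 and P = 14700.


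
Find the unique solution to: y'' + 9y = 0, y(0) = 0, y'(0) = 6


Characteristic roots of r² + 9 = 0 are ±3i, so y = C₁cos(3x) + C₂sin(3x).
Apply y(0) = 0: C₁ = 0. Differentiate and apply y'(0) = 6: 3·C₂ = 6, so C₂ = 2.
Particular solution: y = 2sin(3x).


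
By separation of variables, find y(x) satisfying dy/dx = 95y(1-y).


Separate: dy/[y(1-y)] = 95 dx.
Partial fractions: 1/[y(1-y)] = 1/y + 1/(1-y).
Integrate: ln|y/(1-y)| = 95x + C₀.
Solve for y: y = 1/(1 + Ce^(-95x)).


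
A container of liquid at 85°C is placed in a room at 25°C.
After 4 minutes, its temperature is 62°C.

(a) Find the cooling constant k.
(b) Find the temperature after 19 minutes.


Newton's law: T(t) = T_a + (T₀ - T_a)e^(-kt).
(a) Use T(4) = 62: (62 - 25)/(85 - 25) = e^(-k·4), so k = -ln(0.617)/4 ≈ 0.1209.
(b) Apply k to t = 19: T(19) = 25 + (60)e^(-2.296) ≈ 31.0°C.


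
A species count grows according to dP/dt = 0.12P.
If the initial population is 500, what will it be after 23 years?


The ODE dP/dt = 0.12P has solution P(t) = P(0)e^(0.12t).
Substitute P(0) = 500 and t = 23: P(23) = 500 e^(2.76) ≈ 7900.


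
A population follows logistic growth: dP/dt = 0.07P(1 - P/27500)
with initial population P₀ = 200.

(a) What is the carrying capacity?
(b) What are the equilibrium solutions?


Logistic ODE dP/dt = 0.07P(1 - P/27500) has equilibria where dP/dt = 0, i.e. P = 0 or P = 27500.
The coefficient (1 - P/K) = 0 when P = K, identifying K = 27500 as the carrying capacity.
(a) K = 27500; (b) equilibria P = 0 and P = 27500.


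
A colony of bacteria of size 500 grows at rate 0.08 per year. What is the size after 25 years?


The ODE dP/dt = 0.08P has solution P(t) = P(0)e^(0.08t).
Substitute P(0) = 500 and t = 25: P(25) = 500 e^(2.00) ≈ 3695.


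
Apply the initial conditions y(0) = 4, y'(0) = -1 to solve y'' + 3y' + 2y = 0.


Characteristic roots of r² + 3r + 2 = 0 are -2, -1.
General solution y = c₁ e^(-2x) + c₂ e^(-x).
Apply y(0) = 4: c₁ + c₂ = 4. Apply y'(0) = -1: -2 c₁ - 1 c₂ = -1.
Solve: c₁ = -3, c₂ = 7.
Particular solution: y = -3e^(-2x) + 7e^(-x).


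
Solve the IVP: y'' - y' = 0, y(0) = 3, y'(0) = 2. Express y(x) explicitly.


Characteristic roots of r² - r = 0 are 1, 0.
General solution y = c₁ e^(x) + c₂.
Apply y(0) = 3: c₁ + c₂ = 3. Apply y'(0) = 2: 1 c₁ + 0 c₂ = 2.
Solve: c₁ = 2, c₂ = 1.
Particular solution: y = 2e^(x) + 1.


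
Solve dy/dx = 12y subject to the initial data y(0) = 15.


General solution of y' = 12y is y = Ce^(12x).
Apply y(0) = 15: C = 15.
Particular solution: y = 15e^(12x).


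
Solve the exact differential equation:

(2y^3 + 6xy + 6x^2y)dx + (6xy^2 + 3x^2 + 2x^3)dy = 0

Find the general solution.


Check exactness: ∂M/∂y = 6y^2 + 6x + 6x^2 and ∂N/∂x = 6y^2 + 6x + 6x^2; equal, so the equation is exact.
Integrate M with respect to x (treating y as constant): ∫M dx = 2xy^3 + 3x^2y + 2x^3y + h(y).
Differentiate w.r.t. y and set equal to N: all terms match, so h'(y) = 0 and h is a constant absorbed into C.
General solution: 2xy^3 + 3x^2y + 2x^3y = C.


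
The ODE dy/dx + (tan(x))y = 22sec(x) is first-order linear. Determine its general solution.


P(x) = tan(x) ⇒ μ = e^(∫tan(x)dx) = sec(x).
(sec(x) y)' = 22sec²(x) ⇒ sec(x) y = 22tan(x) + C.
Multiply by cos(x): y = 22sin(x) + C·cos(x).


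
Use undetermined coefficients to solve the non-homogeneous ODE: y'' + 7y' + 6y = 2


Characteristic roots of r² + 7r + 6 = 0 are -1, -6.
y_h = C₁e^(-x) + C₂e^(-6x).
Constant forcing; try y_p = A. Then 6A = 2 ⇒ A = 1/3.
General solution: y = C₁e^(-x) + C₂e^(-6x) + 1/3.


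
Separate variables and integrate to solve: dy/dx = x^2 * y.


Separate variables: dy/y = x^2 dx.
Integrate: ln|y| = (1/3)x^3 + C₀.
Exponentiate: y = Ce^((1/3)x^3).


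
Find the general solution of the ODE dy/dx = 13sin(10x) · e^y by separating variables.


Separate: e^(-y) dy = 13sin(10x) dx.
Integrate: -e^(-y) = -(13/10)cos(10x) + C₀.
Rearrange: e^(-y) = (13/10)cos(10x) + C.


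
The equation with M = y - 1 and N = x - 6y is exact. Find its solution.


Check exactness: ∂M/∂y = 1 and ∂N/∂x = 1; equal, so the equation is exact.
Integrate M with respect to x (treating y as constant): ∫M dx = xy - x + h(y).
Differentiate w.r.t. y and set equal to N: the x-dependent terms already match, leaving h'(y) = -6y. Integrate: h(y) = -3y^2.
So F(x,y) = xy - 3y^2 - x.
General solution: xy - 3y^2 - x = C.


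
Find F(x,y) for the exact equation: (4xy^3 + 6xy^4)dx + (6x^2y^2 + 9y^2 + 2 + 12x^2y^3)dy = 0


Check exactness: ∂M/∂y = 12xy^2 + 24xy^3 and ∂N/∂x = 12xy^2 + 24xy^3; equal, so the equation is exact.
Integrate M with respect to x (treating y as constant): ∫M dx = 2x^2y^3 + 3x^2y^4 + h(y).
Differentiate w.r.t. y and set equal to N: the x-dependent terms already match, leaving h'(y) = 9y^2 + 2. Integrate: h(y) = 3y^3 + 2y.
So F(x,y) = 2x^2y^3 + 3y^3 + 2y + 3x^2y^4.
General solution: 2x^2y^3 + 3y^3 + 2y + 3x^2y^4 = C.


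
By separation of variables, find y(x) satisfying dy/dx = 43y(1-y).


Separate: dy/[y(1-y)] = 43 dx.
Partial fractions: 1/[y(1-y)] = 1/y + 1/(1-y).
Integrate: ln|y/(1-y)| = 43x + C₀.
Solve for y: y = 1/(1 + Ce^(-43x)).


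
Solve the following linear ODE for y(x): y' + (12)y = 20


P(x) = 12, Q(x) = 20; integrating factor μ = e^(12x).
(μ y)' = 20e^(12x) ⇒ μ y = (5/3)e^(12x) + C.
Divide by μ: y = 5/3 + Ce^(-12x).


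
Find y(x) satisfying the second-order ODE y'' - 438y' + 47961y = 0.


Characteristic equation: r² - 438r + 47961 = 0, i.e. (r - 219)² = 0.
Repeated root r = 219; include an x factor for the second linearly independent solution.
General solution: y = (C₁ + C₂x)e^(219x).


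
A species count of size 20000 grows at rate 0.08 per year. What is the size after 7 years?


The ODE dP/dt = 0.08P has solution P(t) = P(0)e^(0.08t).
Substitute P(0) = 20000 and t = 7: P(7) = 20000 e^(0.56) ≈ 35013.


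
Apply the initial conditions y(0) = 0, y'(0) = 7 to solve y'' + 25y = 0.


Characteristic roots of r² + 25 = 0 are ±5i, so y = C₁cos(5x) + C₂sin(5x).
Apply y(0) = 0: C₁ = 0. Differentiate and apply y'(0) = 7: 5·C₂ = 7, so C₂ = 7/5.
Particular solution: y = (7/5)sin(5x).


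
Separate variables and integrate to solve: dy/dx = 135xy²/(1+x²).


Separate: dy/y² = 135x/(1+x²) dx.
Integrate LHS: ∫ dy/y² = -1/y.
Integrate RHS via u = 1+x²: (135/2)ln(1+x²) + C.
Result: -1/y = (135/2)ln(1+x²) + C.


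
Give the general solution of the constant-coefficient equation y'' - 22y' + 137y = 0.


Characteristic equation: r² - 22r + 137 = 0.
Discriminant is negative; roots r = 11 ± 4i (complex conjugate pair).
General solution uses e^(α x)(C₁ cos(β x) + C₂ sin(β x)): y = e^(11x)(C₁cos(4x) + C₂sin(4x)).


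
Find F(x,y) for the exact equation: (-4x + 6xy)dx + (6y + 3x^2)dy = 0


Check exactness: ∂M/∂y = 6x and ∂N/∂x = 6x; equal, so the equation is exact.
Integrate M with respect to x (treating y as constant): ∫M dx = -2x^2 + 3x^2y + h(y).
Differentiate w.r.t. y and set equal to N: the x-dependent terms already match, leaving h'(y) = 6y. Integrate: h(y) = 3y^2.
So F(x,y) = -2x^2 + 3y^2 + 3x^2y.
General solution: -2x^2 + 3y^2 + 3x^2y = C.


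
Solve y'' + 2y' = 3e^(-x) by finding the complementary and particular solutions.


Characteristic roots of r² + 2r = 0 are 0, -2.
y_h = C₁ + C₂e^(-2x).
Forcing exponent -1 is not a characteristic root; try y_p = Ae^(-x).
Substitute: A·(1 + (2)·-1 + (0)) = A·-1 = 3, so A = -3.
General solution: y = C₁ + C₂e^(-2x) - 3e^(-x).


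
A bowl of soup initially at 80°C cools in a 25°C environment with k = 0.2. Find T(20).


Newton's law: dT/dt = -k(T - T_a) has solution T(t) = T_a + (T₀ - T_a)e^(-kt).
Plug in T_a = 25, T₀ = 80, k = 0.2, t = 20: T(20) = 25 + (55)e^(-4.00) ≈ 26.0°C.


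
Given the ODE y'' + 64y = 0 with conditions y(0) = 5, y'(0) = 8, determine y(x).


Characteristic roots of r² + 64 = 0 are ±8i, so y = C₁cos(8x) + C₂sin(8x).
Apply y(0) = 5: C₁ = 5. Differentiate and apply y'(0) = 8: 8·C₂ = 8, so C₂ = 1.
Particular solution: y = 5cos(8x) + sin(8x).


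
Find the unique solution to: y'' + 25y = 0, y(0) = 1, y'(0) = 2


Characteristic roots of r² + 25 = 0 are ±5i, so y = C₁cos(5x) + C₂sin(5x).
Apply y(0) = 1: C₁ = 1. Differentiate and apply y'(0) = 2: 5·C₂ = 2, so C₂ = 2/5.
Particular solution: y = cos(5x) + (2/5)sin(5x).


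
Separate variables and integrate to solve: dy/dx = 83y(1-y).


Separate: dy/[y(1-y)] = 83 dx.
Partial fractions: 1/[y(1-y)] = 1/y + 1/(1-y).
Integrate: ln|y/(1-y)| = 83x + C₀.
Solve for y: y = 1/(1 + Ce^(-83x)).


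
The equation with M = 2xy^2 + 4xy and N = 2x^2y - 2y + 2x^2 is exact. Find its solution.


Check exactness: ∂M/∂y = 4xy + 4x and ∂N/∂x = 4xy + 4x; equal, so the equation is exact.
Integrate M with respect to x (treating y as constant): ∫M dx = x^2y^2 + 2x^2y + h(y).
Differentiate w.r.t. y and set equal to N: the x-dependent terms already match, leaving h'(y) = -2y. Integrate: h(y) = -y^2.
So F(x,y) = x^2y^2 - y^2 + 2x^2y.
General solution: x^2y^2 - y^2 + 2x^2y = C.


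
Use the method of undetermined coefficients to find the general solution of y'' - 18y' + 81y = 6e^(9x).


Characteristic polynomial (r - 9)² = 0; repeated root r = 9.
y_h = (C₁ + C₂x)e^(9x). Forcing matches the repeated root (resonance), so try y_p = Ax² e^(9x).
Substitute and solve for A: 2A = 6, so A = 3.
General solution: y = (C₁ + C₂x + 3x²)e^(9x).


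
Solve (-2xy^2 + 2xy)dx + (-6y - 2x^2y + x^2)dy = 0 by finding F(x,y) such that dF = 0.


Check exactness: ∂M/∂y = -4xy + 2x and ∂N/∂x = -4xy + 2x; equal, so the equation is exact.
Integrate M with respect to x (treating y as constant): ∫M dx = -x^2y^2 + x^2y + h(y).
Differentiate w.r.t. y and set equal to N: the x-dependent terms already match, leaving h'(y) = -6y. Integrate: h(y) = -3y^2.
So F(x,y) = -3y^2 - x^2y^2 + x^2y.
General solution: -3y^2 - x^2y^2 + x^2y = C.


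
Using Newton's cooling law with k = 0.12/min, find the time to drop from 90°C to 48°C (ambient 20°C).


From T(t) = T_a + (T₀ - T_a)e^(-kt), set T(t) = 48:
(48 - 20) / (90 - 20) = e^(-0.12t), so t = -ln(0.400)/0.12 ≈ 7.6 minutes.


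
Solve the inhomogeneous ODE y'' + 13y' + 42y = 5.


Characteristic roots of r² + 13r + 42 = 0 are -7, -6.
y_h = C₁e^(-7x) + C₂e^(-6x).
Constant forcing; try y_p = A. Then 42A = 5 ⇒ A = 5/42.
General solution: y = C₁e^(-7x) + C₂e^(-6x) + 5/42.


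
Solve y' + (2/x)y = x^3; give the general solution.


P(x) = 2/x ⇒ μ = x^2.
(x^2 y)' = x^5 ⇒ x^2 y = x^6/(6) + C.
Solve for y: y = (1/6)x^4 + C/x^2.


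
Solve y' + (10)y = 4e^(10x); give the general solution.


P(x) = 10 ⇒ μ = e^(10x).
(μ y)' = 4e^(20x) ⇒ μ y = (4/20)e^(20x) + C.
Divide by μ: y = (1/5)e^(10x) + Ce^(-10x).


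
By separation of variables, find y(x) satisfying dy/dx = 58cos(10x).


g(y) = 1, so integrate directly: y = ∫ 58cos(10x) dx = (29/5)sin(10x) + C.


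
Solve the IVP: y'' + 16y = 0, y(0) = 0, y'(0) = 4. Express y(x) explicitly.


Characteristic roots of r² + 16 = 0 are ±4i, so y = C₁cos(4x) + C₂sin(4x).
Apply y(0) = 0: C₁ = 0. Differentiate and apply y'(0) = 4: 4·C₂ = 4, so C₂ = 1.
Particular solution: y = sin(4x).


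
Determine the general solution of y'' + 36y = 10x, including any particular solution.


Homogeneous: r² + 36 = 0 ⇒ r = ±6i, y_h = C₁cos(6x) + C₂sin(6x).
Polynomial forcing; try y_p = Ax + B. Then y_p'' + 36 y_p = 36(Ax + B) = 10x, so B = 0 and A = 5/18.
General solution: y = C₁cos(6x) + C₂sin(6x) + (5/18)x.


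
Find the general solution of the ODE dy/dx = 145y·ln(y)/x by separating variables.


Separate: dy/[y ln(y)] = 145 dx/x.
Substitute u = ln(y): du/u = 145 dx/x.
Integrate: ln|ln(y)| = 145ln|x| + C₀, hence ln(y) = C·x^145.


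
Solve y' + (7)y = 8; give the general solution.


P(x) = 7, Q(x) = 8; integrating factor μ = e^(7x).
(μ y)' = 8e^(7x) ⇒ μ y = (8/7)e^(7x) + C.
Divide by μ: y = 8/7 + Ce^(-7x).


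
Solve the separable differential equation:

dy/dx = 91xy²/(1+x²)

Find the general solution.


Separate: dy/y² = 91x/(1+x²) dx.
Integrate LHS: ∫ dy/y² = -1/y.
Integrate RHS via u = 1+x²: (91/2)ln(1+x²) + C.
Result: -1/y = (91/2)ln(1+x²) + C.


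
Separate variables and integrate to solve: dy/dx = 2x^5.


Integrate both sides with respect to x: y = ∫ 2x^5 dx = (1/3)x^6 + C.


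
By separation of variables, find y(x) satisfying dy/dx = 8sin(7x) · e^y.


Separate: e^(-y) dy = 8sin(7x) dx.
Integrate: -e^(-y) = -(8/7)cos(7x) + C₀.
Rearrange: e^(-y) = (8/7)cos(7x) + C.


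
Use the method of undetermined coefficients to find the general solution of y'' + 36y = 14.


Homogeneous part: r² + 36 = 0 ⇒ r = ±6i, so y_h = C₁cos(6x) + C₂sin(6x).
Try constant y_p = A; plug in: 36A = 14 ⇒ A = 7/18.
General solution: y = C₁cos(6x) + C₂sin(6x) + 7/18.


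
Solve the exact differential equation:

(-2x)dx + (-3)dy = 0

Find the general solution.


Check exactness: ∂M/∂y = 0 and ∂N/∂x = 0; equal, so the equation is exact.
Integrate M with respect to x (treating y as constant): ∫M dx = -x^2 + h(y).
Differentiate w.r.t. y and set equal to N: the x-dependent terms already match, leaving h'(y) = -3. Integrate: h(y) = -3y.
So F(x,y) = -x^2 - 3y.
General solution: -x^2 - 3y = C.


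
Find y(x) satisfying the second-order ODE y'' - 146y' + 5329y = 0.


Characteristic equation: r² - 146r + 5329 = 0, i.e. (r - 73)² = 0.
Repeated root r = 73; include an x factor for the second linearly independent solution.
General solution: y = (C₁ + C₂x)e^(73x).


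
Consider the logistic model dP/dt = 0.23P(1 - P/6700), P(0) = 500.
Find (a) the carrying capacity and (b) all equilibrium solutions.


Logistic ODE dP/dt = 0.23P(1 - P/6700) has equilibria where dP/dt = 0, i.e. P = 0 or P = 6700.
The coefficient (1 - P/K) = 0 when P = K, identifying K = 6700 as the carrying capacity.
(a) K = 6700; (b) equilibria P = 0 and P = 6700.


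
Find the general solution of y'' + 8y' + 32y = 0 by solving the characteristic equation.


Characteristic equation: r² + 8r + 32 = 0.
Discriminant is negative; roots r = -4 ± 4i (complex conjugate pair).
General solution uses e^(α x)(C₁ cos(β x) + C₂ sin(β x)): y = e^(-4x)(C₁cos(4x) + C₂sin(4x)).


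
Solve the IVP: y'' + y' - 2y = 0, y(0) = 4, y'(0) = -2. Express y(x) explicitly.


Characteristic roots of r² + r - 2 = 0 are -2, 1.
General solution y = c₁ e^(-2x) + c₂ e^(x).
Apply y(0) = 4: c₁ + c₂ = 4. Apply y'(0) = -2: -2 c₁ + 1 c₂ = -2.
Solve: c₁ = 2, c₂ = 2.
Particular solution: y = 2e^(-2x) + 2e^(x).


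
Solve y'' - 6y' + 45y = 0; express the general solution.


Characteristic equation: r² - 6r + 45 = 0.
Discriminant is negative; roots r = 3 ± 6i (complex conjugate pair).
General solution uses e^(α x)(C₁ cos(β x) + C₂ sin(β x)): y = e^(3x)(C₁cos(6x) + C₂sin(6x)).


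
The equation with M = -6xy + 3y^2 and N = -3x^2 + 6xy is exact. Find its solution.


Check exactness: ∂M/∂y = -6x + 6y and ∂N/∂x = -6x + 6y; equal, so the equation is exact.
Integrate M with respect to x (treating y as constant): ∫M dx = -3x^2y + 3xy^2 + h(y).
Differentiate w.r.t. y and set equal to N: all terms match, so h'(y) = 0 and h is a constant absorbed into C.
General solution: -3x^2y + 3xy^2 = C.


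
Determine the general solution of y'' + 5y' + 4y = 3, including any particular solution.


Characteristic roots of r² + 5r + 4 = 0 are -4, -1.
y_h = C₁e^(-4x) + C₂e^(-x).
Constant forcing; try y_p = A. Then 4A = 3 ⇒ A = 3/4.
General solution: y = C₁e^(-4x) + C₂e^(-x) + 3/4.


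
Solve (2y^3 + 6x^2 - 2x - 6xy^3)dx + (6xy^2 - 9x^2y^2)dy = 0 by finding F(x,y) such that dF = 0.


Check exactness: ∂M/∂y = 6y^2 - 18xy^2 and ∂N/∂x = 6y^2 - 18xy^2; equal, so the equation is exact.
Integrate M with respect to x (treating y as constant): ∫M dx = 2xy^3 + 2x^3 - x^2 - 3x^2y^3 + h(y).
Differentiate w.r.t. y and set equal to N: all terms match, so h'(y) = 0 and h is a constant absorbed into C.
General solution: 2xy^3 + 2x^3 - x^2 - 3x^2y^3 = C.


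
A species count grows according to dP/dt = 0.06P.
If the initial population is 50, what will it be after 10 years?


The ODE dP/dt = 0.06P has solution P(t) = P(0)e^(0.06t).
Substitute P(0) = 50 and t = 10: P(10) = 50 e^(0.60) ≈ 91.


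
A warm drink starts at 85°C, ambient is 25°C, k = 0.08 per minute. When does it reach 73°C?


From T(t) = T_a + (T₀ - T_a)e^(-kt), set T(t) = 73:
(73 - 25) / (85 - 25) = e^(-0.08t), so t = -ln(0.800)/0.08 ≈ 2.8 minutes.


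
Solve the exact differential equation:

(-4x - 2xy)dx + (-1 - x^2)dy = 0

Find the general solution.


Check exactness: ∂M/∂y = -2x and ∂N/∂x = -2x; equal, so the equation is exact.
Integrate M with respect to x (treating y as constant): ∫M dx = -2x^2 - x^2y + h(y).
Differentiate w.r.t. y and set equal to N: the x-dependent terms already match, leaving h'(y) = -1. Integrate: h(y) = -y.
So F(x,y) = -y - 2x^2 - x^2y.
General solution: -y - 2x^2 - x^2y = C.
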